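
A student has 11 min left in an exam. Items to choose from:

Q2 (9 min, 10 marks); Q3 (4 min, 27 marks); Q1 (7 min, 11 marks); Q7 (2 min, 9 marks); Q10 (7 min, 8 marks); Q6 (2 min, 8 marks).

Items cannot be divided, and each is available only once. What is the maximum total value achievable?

44 marks

This is a 0/1 knapsack; check combinations near the capacity.
- Q3+Q7+Q6: time 4+2+2=8, value 27+9+8=44
- Q3+Q1: time 4+7=11, value 27+11=38
- Q3+Q7: time 4+2=6, value 27+9=36
- Q3+Q6: time 4+2=6, value 27+8=35
Best: 44 marks.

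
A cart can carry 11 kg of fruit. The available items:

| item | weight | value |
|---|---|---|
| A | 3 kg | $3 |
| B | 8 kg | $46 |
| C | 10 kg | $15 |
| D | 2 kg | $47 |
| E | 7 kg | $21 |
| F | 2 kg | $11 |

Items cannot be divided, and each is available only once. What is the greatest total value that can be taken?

This is a 0/1 knapsack; check combinations near the capacity.
- B+D: weight 8+2=10, value 46+47=93
- D+E+F: weight 2+7+2=11, value 47+21+11=79
- D+E: weight 2+7=9, value 47+21=68
- A+D+F: weight 3+2+2=7, value 3+47+11=61
- D+F: weight 2+2=4, value 47+11=58
Best: $93.

$93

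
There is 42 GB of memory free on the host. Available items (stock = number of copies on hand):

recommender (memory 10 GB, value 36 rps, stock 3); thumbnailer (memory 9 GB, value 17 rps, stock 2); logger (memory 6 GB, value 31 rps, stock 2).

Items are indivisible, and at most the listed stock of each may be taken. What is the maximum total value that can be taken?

170 rps

Top feasible selections:
- 3×recommender + 2×logger: memory 42, value 170
- 2×recommender + 1×thumbnailer + 2×logger: memory 41, value 151
- 3×recommender + 1×logger: memory 36, value 139
- 2×recommender + 2×logger: memory 32, value 134
Best: 170 rps.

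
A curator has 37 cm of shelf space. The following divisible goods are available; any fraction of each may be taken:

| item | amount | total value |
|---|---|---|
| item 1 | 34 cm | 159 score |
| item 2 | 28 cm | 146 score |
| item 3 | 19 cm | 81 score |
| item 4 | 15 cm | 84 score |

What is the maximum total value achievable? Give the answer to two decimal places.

Take in order of value per unit:
- item 4 (84/15 per unit): all 15 → value 84, running total 84.00
- item 2 (146/28 per unit): 22 of 28 → value 22×146/28 = 114.7143, running total 198.71
Total 198.71.

198.71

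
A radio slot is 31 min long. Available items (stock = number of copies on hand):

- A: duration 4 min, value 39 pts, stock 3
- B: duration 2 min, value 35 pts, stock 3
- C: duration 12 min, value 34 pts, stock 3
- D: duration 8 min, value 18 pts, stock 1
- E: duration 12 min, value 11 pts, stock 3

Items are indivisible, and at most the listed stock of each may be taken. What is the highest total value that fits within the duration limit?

Top feasible selections:
- 3×A + 3×B + 1×C: duration 30, value 256
- 3×A + 3×B + 1×D: duration 26, value 240
- 3×A + 3×B + 1×E: duration 30, value 233
- 3×A + 3×B: duration 18, value 222
Best: 256 pts.

256 pts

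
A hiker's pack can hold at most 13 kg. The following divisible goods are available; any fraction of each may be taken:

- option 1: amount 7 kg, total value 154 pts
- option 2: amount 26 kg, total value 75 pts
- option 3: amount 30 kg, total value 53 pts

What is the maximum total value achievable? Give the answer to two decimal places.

Take in order of value per unit:
- option 1 (154/7 per unit): all 7 → value 154, running total 154.00
- option 2 (75/26 per unit): 6 of 26 → value 6×75/26 = 17.3077, running total 171.31
Total 171.31.

171.31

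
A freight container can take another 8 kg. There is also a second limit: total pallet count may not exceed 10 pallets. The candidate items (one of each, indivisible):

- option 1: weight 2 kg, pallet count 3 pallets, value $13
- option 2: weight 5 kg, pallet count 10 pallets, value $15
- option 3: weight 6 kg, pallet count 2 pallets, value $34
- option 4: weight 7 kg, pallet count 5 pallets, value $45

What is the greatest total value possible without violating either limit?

Feasible sets respecting both limits:
- option 1+option 3: weight 8, pallet count 5, value 47
- option 4: weight 7, pallet count 5, value 45
- option 3: weight 6, pallet count 2, value 34
- option 2: weight 5, pallet count 10, value 15
Best: $47.

$47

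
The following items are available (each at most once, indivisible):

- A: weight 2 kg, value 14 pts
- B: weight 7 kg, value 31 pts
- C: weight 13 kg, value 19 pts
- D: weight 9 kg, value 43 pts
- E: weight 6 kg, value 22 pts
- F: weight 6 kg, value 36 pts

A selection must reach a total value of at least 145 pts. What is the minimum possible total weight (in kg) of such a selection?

Subsets with value ≥ 145, sorted by total weight:
- A+B+D+E+F: weight 30, value 146
- B+C+D+E+F: weight 41, value 151
Minimum weight: 30 kg.

30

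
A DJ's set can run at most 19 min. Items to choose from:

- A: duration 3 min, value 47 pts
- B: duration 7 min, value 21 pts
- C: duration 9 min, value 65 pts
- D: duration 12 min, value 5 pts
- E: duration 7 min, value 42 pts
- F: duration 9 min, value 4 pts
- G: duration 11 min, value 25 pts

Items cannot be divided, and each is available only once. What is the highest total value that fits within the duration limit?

This is a 0/1 knapsack; check combinations near the capacity.
- A+C+E: duration 3+9+7=19, value 47+65+42=154
- A+B+C: duration 3+7+9=19, value 47+21+65=133
- A+C: duration 3+9=12, value 47+65=112
- A+B+E: duration 3+7+7=17, value 47+21+42=110
- C+E: duration 9+7=16, value 65+42=107
Best: 154 pts.

154 pts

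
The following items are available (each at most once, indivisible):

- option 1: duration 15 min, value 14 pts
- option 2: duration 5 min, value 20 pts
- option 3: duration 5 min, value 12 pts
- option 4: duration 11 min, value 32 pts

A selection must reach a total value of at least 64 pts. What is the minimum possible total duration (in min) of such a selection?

21

Subsets with value ≥ 64, sorted by total duration:
- option 2+option 3+option 4: duration 21, value 64
- option 1+option 2+option 4: duration 31, value 66
- option 1+option 2+option 3+option 4: duration 36, value 78
Minimum duration: 21 min.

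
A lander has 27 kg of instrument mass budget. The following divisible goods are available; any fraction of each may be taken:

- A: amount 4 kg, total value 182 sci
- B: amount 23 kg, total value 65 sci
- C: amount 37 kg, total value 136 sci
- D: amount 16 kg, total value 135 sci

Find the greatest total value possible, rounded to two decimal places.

342.73

Take in order of value per unit:
- A (182/4 per unit): all 4 → value 182, running total 182.00
- D (135/16 per unit): all 16 → value 135, running total 317.00
- C (136/37 per unit): 7 of 37 → value 7×136/37 = 25.7297, running total 342.73
Total 342.73.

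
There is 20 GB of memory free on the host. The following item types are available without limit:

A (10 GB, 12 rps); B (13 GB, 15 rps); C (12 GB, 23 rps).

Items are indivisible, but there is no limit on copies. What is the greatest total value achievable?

24 rps

Best value-per-unit is C at 23/12; filling with it alone gives 1×23 = 23.
Optimal mix: 2×A → memory 20, value 24.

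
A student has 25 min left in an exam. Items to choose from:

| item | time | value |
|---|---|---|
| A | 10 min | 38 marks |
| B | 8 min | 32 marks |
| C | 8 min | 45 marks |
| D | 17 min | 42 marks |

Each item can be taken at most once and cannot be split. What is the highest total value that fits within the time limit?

Check high-value combinations within 25 min:
- C+D: time 8+17=25, value 45+42=87
- A+C: time 10+8=18, value 38+45=83
- B+C: time 8+8=16, value 32+45=77
- B+D: time 8+17=25, value 32+42=74
Best: 87 marks.

87 marks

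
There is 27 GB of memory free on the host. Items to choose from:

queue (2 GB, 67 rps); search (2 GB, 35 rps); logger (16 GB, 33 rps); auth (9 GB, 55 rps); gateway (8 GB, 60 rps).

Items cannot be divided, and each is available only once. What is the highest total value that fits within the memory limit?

217 rps

Check high-value combinations within 27 GB:
- queue+search+auth+gateway: memory 2+2+9+8=21, value 67+35+55+60=217
- queue+auth+gateway: memory 2+9+8=19, value 67+55+60=182
- queue+search+gateway: memory 2+2+8=12, value 67+35+60=162
- queue+logger+gateway: memory 2+16+8=26, value 67+33+60=160
Best: 217 rps.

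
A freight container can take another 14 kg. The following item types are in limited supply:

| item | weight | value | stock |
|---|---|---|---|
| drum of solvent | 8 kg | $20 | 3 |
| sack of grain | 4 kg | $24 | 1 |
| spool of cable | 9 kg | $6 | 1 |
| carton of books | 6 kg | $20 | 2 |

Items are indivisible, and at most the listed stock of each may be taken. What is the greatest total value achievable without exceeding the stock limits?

$44

Top feasible selections:
- 1×sack of grain + 1×carton of books: weight 10, value 44
- 1×drum of solvent + 1×sack of grain: weight 12, value 44
- 2×carton of books: weight 12, value 40
- 1×drum of solvent + 1×carton of books: weight 14, value 40
Best: $44.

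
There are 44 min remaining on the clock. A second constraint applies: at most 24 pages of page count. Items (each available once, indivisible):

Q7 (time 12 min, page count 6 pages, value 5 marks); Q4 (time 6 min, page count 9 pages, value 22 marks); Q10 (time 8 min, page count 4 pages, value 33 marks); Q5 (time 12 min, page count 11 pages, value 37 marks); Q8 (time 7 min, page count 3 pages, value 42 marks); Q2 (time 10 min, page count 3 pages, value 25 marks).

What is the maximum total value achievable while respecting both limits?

137 marks

Feasible sets respecting both limits:
- Q10+Q5+Q8+Q2: time 37, page count 21, value 137
- Q4+Q10+Q8+Q2: time 31, page count 19, value 122
- Q7+Q10+Q5+Q8: time 39, page count 24, value 117
- Q10+Q5+Q8: time 27, page count 18, value 112
Best: 137 marks.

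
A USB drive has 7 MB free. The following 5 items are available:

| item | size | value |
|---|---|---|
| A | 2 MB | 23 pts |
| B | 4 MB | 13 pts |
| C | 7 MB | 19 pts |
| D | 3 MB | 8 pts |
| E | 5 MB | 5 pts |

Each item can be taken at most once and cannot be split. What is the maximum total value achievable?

Check high-value combinations within 7 MB:
- A+B: size 2+4=6, value 23+13=36
- A+D: size 2+3=5, value 23+8=31
- A+E: size 2+5=7, value 23+5=28
- A: size 2, value 23
- B+D: size 4+3=7, value 13+8=21
Best: 36 pts.

36 pts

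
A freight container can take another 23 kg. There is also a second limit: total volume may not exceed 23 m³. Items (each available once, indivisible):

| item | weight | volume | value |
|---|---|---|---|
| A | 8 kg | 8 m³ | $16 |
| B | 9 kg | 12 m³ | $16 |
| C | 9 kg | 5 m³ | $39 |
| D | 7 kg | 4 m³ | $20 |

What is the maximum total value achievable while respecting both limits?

$59

Feasible sets respecting both limits:
- C+D: weight 16, volume 9, value 59
- A+C: weight 17, volume 13, value 55
- B+C: weight 18, volume 17, value 55
- C: weight 9, volume 5, value 39
Best: $59.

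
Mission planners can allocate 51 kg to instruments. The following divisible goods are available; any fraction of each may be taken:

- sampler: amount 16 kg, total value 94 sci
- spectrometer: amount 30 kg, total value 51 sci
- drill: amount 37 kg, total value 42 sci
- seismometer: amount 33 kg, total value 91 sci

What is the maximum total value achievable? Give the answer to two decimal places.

188.40

Take in order of value per unit:
- sampler (94/16 per unit): all 16 → value 94, running total 94.00
- seismometer (91/33 per unit): all 33 → value 91, running total 185.00
- spectrometer (51/30 per unit): 2 of 30 → value 2×51/30 = 3.4000, running total 188.40
Total 188.40.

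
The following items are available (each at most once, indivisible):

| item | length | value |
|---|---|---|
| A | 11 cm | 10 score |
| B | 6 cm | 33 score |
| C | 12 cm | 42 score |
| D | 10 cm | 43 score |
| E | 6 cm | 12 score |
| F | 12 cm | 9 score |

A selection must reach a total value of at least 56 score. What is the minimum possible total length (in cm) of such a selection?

Subsets with value ≥ 56, sorted by total length:
- B+D: length 16, value 76
- B+C: length 18, value 75
Minimum length: 16 cm.

16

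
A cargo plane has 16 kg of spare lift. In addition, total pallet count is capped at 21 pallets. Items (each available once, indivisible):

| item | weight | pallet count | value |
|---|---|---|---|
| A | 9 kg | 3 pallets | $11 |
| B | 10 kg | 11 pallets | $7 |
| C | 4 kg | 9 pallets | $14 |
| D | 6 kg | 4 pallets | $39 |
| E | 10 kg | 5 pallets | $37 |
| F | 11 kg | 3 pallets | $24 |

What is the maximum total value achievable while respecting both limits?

Feasible sets respecting both limits:
- D+E: weight 16, pallet count 9, value 76
- C+D: weight 10, pallet count 13, value 53
- C+E: weight 14, pallet count 14, value 51
- A+D: weight 15, pallet count 7, value 50
Best: $76.

$76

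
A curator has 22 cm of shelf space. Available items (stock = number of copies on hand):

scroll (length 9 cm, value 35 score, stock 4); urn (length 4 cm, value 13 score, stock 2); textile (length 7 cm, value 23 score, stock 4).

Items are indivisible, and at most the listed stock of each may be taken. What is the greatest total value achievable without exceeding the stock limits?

83 score

Best selections within length 22 and stock limits:
- 2×scroll + 1×urn: length 22, value 83
- 2×urn + 2×textile: length 22, value 72
- 1×scroll + 1×urn + 1×textile: length 20, value 71
- 2×scroll: length 18, value 70
Best: 83 score.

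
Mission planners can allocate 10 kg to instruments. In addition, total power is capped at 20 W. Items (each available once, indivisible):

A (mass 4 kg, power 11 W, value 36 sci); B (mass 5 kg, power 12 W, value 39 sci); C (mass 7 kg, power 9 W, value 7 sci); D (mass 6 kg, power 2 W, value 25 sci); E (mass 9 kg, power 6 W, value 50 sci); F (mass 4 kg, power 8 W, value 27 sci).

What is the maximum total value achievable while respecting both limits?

Feasible sets respecting both limits:
- B+F: mass 9, power 20, value 66
- A+F: mass 8, power 19, value 63
- A+D: mass 10, power 13, value 61
- D+F: mass 10, power 10, value 52
Best: 66 sci.

66 sci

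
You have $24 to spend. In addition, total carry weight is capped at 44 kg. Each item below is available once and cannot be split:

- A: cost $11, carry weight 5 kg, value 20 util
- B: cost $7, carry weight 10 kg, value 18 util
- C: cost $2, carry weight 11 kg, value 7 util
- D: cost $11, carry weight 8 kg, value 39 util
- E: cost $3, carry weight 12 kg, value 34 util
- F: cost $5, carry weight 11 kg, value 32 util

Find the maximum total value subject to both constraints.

Feasible sets respecting both limits:
- C+D+E+F: cost 21, carry weight 42, value 112
- D+E+F: cost 19, carry weight 31, value 105
- B+C+D+E: cost 23, carry weight 41, value 98
- A+C+E+F: cost 21, carry weight 39, value 93
Best: 112 util.

112 util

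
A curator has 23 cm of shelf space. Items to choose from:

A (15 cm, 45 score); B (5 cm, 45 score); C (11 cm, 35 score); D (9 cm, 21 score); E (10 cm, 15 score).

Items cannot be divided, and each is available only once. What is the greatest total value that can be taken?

This is a 0/1 knapsack; check combinations near the capacity.
- A+B: length 15+5=20, value 45+45=90
- B+C: length 5+11=16, value 45+35=80
- B+D: length 5+9=14, value 45+21=66
Best: 90 score.

90 score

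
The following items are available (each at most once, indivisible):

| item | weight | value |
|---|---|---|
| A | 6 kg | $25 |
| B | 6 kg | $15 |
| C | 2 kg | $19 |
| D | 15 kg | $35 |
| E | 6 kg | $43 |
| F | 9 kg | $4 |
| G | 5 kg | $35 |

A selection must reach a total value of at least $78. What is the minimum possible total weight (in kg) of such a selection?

11

Subsets with value ≥ 78, sorted by total weight:
- E+G: weight 11, value 78
- C+E+G: weight 13, value 97
Minimum weight: 11 kg.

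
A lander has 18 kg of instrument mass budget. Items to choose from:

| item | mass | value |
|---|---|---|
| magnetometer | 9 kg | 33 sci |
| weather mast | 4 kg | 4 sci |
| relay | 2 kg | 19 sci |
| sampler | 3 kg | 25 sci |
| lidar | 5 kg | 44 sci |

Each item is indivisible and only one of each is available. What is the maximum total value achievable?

Check high-value combinations within 18 kg:
- magnetometer+sampler+lidar: mass 9+3+5=17, value 33+25+44=102
- magnetometer+relay+lidar: mass 9+2+5=16, value 33+19+44=96
- weather mast+relay+sampler+lidar: mass 4+2+3+5=14, value 4+19+25+44=92
- relay+sampler+lidar: mass 2+3+5=10, value 19+25+44=88
Best: 102 sci.

102 sci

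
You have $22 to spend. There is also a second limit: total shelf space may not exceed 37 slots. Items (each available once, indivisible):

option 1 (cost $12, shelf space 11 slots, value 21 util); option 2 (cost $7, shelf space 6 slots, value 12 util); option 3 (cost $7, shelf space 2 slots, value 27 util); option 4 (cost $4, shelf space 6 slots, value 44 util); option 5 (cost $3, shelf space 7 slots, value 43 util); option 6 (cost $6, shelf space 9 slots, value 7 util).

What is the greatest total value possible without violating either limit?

126 util

Feasible sets respecting both limits:
- option 2+option 3+option 4+option 5: cost 21, shelf space 21, value 126
- option 3+option 4+option 5+option 6: cost 20, shelf space 24, value 121
- option 3+option 4+option 5: cost 14, shelf space 15, value 114
- option 1+option 4+option 5: cost 19, shelf space 24, value 108
Best: 126 util.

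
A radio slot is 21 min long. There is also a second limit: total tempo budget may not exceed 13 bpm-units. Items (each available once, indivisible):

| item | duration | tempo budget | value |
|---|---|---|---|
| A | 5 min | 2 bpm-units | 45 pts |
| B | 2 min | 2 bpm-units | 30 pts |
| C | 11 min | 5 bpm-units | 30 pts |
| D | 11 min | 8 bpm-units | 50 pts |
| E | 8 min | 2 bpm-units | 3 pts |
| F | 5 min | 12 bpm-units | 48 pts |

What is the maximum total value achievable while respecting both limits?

Feasible sets respecting both limits:
- A+B+D: duration 18, tempo budget 12, value 125
- A+B+C: duration 18, tempo budget 9, value 105
- A+D: duration 16, tempo budget 10, value 95
- B+D+E: duration 21, tempo budget 12, value 83
Best: 125 pts.

125 pts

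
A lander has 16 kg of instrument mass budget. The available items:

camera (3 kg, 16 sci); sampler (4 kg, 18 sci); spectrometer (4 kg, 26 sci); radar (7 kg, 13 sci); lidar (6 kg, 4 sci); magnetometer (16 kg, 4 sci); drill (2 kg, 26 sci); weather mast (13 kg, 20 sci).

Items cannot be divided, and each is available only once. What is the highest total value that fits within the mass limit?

This is a 0/1 knapsack; check combinations near the capacity.
- camera+sampler+spectrometer+drill: mass 3+4+4+2=13, value 16+18+26+26=86
- camera+spectrometer+radar+drill: mass 3+4+7+2=16, value 16+26+13+26=81
- sampler+spectrometer+lidar+drill: mass 4+4+6+2=16, value 18+26+4+26=74
Best: 86 sci.

86 sci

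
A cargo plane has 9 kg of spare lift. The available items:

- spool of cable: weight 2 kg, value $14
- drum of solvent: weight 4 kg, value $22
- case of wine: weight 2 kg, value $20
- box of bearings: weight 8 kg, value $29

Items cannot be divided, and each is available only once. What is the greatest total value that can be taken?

Check high-value combinations within 9 kg:
- spool of cable+drum of solvent+case of wine: weight 2+4+2=8, value 14+22+20=56
- drum of solvent+case of wine: weight 4+2=6, value 22+20=42
- spool of cable+drum of solvent: weight 2+4=6, value 14+22=36
Best: $56.

$56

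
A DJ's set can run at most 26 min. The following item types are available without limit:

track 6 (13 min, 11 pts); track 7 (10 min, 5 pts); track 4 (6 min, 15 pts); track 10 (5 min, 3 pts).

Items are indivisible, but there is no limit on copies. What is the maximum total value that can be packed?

60 pts

Best value-per-unit is track 4 at 15/6, and filling with it alone uses duration 4×6=24. No mix of the others beats 4×15 = 60.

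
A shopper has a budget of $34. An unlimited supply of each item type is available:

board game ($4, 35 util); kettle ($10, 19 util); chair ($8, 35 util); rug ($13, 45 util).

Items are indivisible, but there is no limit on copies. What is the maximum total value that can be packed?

Best value-per-unit is board game at 35/4, and filling with it alone uses cost 8×4=32. No mix of the others beats 8×35 = 280.

280 util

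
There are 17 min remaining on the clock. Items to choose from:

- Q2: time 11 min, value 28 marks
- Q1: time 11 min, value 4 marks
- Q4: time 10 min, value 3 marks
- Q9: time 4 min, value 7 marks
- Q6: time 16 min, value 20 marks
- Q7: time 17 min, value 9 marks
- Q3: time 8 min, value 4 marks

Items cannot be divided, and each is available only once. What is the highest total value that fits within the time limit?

35 marks

Check high-value combinations within 17 min:
- Q2+Q9: time 11+4=15, value 28+7=35
- Q2: time 11, value 28
- Q6: time 16, value 20
Best: 35 marks.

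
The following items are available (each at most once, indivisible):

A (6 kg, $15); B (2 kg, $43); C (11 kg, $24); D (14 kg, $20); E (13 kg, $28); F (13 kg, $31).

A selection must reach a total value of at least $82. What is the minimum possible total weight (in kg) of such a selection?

Subsets with value ≥ 82, sorted by total weight:
- A+B+C: weight 19, value 82
- A+B+F: weight 21, value 89
- A+B+E: weight 21, value 86
- B+C+F: weight 26, value 98
Minimum weight: 19 kg.

19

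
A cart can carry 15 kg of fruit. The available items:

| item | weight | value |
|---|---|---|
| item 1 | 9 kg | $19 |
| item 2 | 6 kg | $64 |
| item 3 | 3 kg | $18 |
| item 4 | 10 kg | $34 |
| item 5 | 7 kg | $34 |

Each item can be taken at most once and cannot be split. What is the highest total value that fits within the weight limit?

$98

Check high-value combinations within 15 kg:
- item 2+item 5: weight 6+7=13, value 64+34=98
- item 1+item 2: weight 9+6=15, value 19+64=83
- item 2+item 3: weight 6+3=9, value 64+18=82
Best: $98.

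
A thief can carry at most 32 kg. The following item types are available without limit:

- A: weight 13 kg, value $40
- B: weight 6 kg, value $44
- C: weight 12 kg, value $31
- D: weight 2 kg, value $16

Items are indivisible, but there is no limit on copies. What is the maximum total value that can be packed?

$256

Best value-per-unit is D at 16/2, and filling with it alone uses weight 16×2=32. No mix of the others beats 16×16 = 256.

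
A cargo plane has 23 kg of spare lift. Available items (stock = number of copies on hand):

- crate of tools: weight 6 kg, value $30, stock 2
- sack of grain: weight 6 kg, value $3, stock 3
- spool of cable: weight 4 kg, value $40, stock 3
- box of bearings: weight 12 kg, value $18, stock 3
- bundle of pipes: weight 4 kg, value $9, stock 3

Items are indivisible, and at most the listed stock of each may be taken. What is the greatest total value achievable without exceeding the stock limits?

Best selections within weight 23 and stock limits:
- 1×crate of tools + 3×spool of cable + 1×bundle of pipes: weight 22, value 159
- 1×crate of tools + 3×spool of cable: weight 18, value 150
- 2×crate of tools + 2×spool of cable: weight 20, value 140
Best: $159.

$159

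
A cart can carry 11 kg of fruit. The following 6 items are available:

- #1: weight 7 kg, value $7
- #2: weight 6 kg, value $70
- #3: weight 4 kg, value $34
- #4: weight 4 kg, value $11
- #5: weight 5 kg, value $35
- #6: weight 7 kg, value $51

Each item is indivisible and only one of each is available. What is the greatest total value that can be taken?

$105

Check high-value combinations within 11 kg:
- #2+#5: weight 6+5=11, value 70+35=105
- #2+#3: weight 6+4=10, value 70+34=104
- #3+#6: weight 4+7=11, value 34+51=85
Best: $105.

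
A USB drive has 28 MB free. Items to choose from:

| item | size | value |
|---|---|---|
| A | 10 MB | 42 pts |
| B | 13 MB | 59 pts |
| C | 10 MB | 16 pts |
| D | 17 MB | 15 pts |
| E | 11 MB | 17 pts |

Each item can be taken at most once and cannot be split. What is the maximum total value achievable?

101 pts

This is a 0/1 knapsack; check combinations near the capacity.
- A+B: size 10+13=23, value 42+59=101
- B+E: size 13+11=24, value 59+17=76
- B+C: size 13+10=23, value 59+16=75
- B: size 13, value 59
Best: 101 pts.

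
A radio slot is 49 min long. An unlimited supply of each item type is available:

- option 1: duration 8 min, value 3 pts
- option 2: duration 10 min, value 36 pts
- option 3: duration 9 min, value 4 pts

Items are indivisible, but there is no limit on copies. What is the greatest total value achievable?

Best value-per-unit is option 2 at 36/10; filling with it alone gives 4×36 = 144.
Optimal mix: 4×option 2 + 1×option 3 → duration 49, value 148.

148 pts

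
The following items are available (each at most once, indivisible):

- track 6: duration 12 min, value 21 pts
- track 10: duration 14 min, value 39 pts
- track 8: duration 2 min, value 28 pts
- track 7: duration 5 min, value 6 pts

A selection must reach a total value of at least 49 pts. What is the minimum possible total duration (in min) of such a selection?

14

Subsets with value ≥ 49, sorted by total duration:
- track 6+track 8: duration 14, value 49
- track 10+track 8: duration 16, value 67
- track 6+track 8+track 7: duration 19, value 55
Minimum duration: 14 min.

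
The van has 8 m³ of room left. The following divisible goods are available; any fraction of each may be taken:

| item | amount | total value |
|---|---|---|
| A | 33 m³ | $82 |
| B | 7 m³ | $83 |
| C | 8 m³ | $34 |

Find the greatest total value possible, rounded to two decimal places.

Take in order of value per unit:
- B (83/7 per unit): all 7 → value 83, running total 83.00
- C (34/8 per unit): 1 of 8 → value 1×34/8 = 4.2500, running total 87.25
Total 87.25.

87.25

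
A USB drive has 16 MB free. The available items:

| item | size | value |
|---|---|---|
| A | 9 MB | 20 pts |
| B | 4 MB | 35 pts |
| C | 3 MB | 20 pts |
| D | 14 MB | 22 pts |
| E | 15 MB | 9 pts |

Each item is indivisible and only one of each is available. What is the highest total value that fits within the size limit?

75 pts

Check high-value combinations within 16 MB:
- A+B+C: size 9+4+3=16, value 20+35+20=75
- B+C: size 4+3=7, value 35+20=55
- A+B: size 9+4=13, value 20+35=55
- A+C: size 9+3=12, value 20+20=40
- B: size 4, value 35
Best: 75 pts.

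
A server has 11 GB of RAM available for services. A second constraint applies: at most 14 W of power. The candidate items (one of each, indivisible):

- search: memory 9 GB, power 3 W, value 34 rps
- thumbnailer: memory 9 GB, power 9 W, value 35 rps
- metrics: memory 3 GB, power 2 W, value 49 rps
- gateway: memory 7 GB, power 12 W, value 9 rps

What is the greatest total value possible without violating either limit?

58 rps

Feasible sets respecting both limits:
- metrics+gateway: memory 10, power 14, value 58
- metrics: memory 3, power 2, value 49
- thumbnailer: memory 9, power 9, value 35
- search: memory 9, power 3, value 34
Best: 58 rps.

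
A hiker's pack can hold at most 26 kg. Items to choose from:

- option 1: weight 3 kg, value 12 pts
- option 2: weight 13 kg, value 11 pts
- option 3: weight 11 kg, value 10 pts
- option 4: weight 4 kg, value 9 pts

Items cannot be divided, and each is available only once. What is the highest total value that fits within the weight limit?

32 pts

Check high-value combinations within 26 kg:
- option 1+option 2+option 4: weight 3+13+4=20, value 12+11+9=32
- option 1+option 3+option 4: weight 3+11+4=18, value 12+10+9=31
- option 1+option 2: weight 3+13=16, value 12+11=23
- option 1+option 3: weight 3+11=14, value 12+10=22
- option 1+option 4: weight 3+4=7, value 12+9=21
Best: 32 pts.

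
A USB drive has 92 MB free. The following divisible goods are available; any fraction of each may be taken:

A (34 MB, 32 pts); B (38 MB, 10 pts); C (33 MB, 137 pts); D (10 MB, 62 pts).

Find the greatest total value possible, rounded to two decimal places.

234.95

Take in order of value per unit:
- D (62/10 per unit): all 10 → value 62, running total 62.00
- C (137/33 per unit): all 33 → value 137, running total 199.00
- A (32/34 per unit): all 34 → value 32, running total 231.00
- B (10/38 per unit): 15 of 38 → value 15×10/38 = 3.9474, running total 234.95
Total 234.95.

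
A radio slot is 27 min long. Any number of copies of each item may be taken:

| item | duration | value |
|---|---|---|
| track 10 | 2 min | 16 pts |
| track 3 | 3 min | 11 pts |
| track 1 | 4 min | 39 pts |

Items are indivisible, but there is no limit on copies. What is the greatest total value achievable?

250 pts

Best value-per-unit is track 1 at 39/4; filling with it alone gives 6×39 = 234.
Optimal mix: 1×track 10 + 6×track 1 → duration 26, value 250.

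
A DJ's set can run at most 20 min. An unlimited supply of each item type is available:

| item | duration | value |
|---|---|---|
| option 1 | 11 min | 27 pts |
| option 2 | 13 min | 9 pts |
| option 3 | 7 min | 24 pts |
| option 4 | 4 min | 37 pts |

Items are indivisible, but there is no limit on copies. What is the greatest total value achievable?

Best value-per-unit is option 4 at 37/4, and filling with it alone uses duration 5×4=20. No mix of the others beats 5×37 = 185.

185 pts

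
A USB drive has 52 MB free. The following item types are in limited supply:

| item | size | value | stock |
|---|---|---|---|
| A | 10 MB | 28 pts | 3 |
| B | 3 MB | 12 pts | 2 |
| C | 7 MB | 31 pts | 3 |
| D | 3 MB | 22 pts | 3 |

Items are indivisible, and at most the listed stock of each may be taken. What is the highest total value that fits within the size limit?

Best selections within size 52 and stock limits:
- 2×A + 3×C + 3×D: size 50, value 215
- 1×A + 2×B + 3×C + 3×D: size 46, value 211
Best: 215 pts.

215 pts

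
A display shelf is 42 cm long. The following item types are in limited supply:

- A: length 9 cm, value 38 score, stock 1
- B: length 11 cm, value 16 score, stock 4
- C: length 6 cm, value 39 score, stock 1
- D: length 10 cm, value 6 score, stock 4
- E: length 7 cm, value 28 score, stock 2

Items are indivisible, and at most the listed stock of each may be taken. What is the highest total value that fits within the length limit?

Top feasible selections:
- 1×A + 1×B + 1×C + 2×E: length 40, value 149
- 1×A + 1×C + 1×D + 2×E: length 39, value 139
Best: 149 score.

149 score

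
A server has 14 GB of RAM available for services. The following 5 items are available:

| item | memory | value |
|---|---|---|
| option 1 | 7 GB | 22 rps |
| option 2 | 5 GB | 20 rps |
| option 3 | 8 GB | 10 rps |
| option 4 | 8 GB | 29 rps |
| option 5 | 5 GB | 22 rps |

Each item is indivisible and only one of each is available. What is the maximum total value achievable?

Check high-value combinations within 14 GB:
- option 4+option 5: memory 8+5=13, value 29+22=51
- option 2+option 4: memory 5+8=13, value 20+29=49
- option 1+option 5: memory 7+5=12, value 22+22=44
- option 2+option 5: memory 5+5=10, value 20+22=42
Best: 51 rps.

51 rps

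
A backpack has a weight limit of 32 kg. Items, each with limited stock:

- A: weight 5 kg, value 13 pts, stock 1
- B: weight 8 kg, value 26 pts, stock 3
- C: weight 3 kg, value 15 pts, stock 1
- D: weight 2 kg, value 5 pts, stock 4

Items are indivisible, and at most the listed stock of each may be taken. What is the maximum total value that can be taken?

106 pts

Best selections within weight 32 and stock limits:
- 1×A + 3×B + 1×C: weight 32, value 106
- 3×B + 1×C + 2×D: weight 31, value 103
Best: 106 pts.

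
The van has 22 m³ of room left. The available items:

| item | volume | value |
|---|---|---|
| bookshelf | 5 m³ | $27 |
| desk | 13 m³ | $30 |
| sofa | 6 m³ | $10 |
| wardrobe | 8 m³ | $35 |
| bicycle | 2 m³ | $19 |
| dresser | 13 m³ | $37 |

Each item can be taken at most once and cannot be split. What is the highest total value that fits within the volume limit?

$91

Check high-value combinations within 22 m³:
- bookshelf+sofa+wardrobe+bicycle: volume 5+6+8+2=21, value 27+10+35+19=91
- bookshelf+bicycle+dresser: volume 5+2+13=20, value 27+19+37=83
- bookshelf+wardrobe+bicycle: volume 5+8+2=15, value 27+35+19=81
- bookshelf+desk+bicycle: volume 5+13+2=20, value 27+30+19=76
Best: $91.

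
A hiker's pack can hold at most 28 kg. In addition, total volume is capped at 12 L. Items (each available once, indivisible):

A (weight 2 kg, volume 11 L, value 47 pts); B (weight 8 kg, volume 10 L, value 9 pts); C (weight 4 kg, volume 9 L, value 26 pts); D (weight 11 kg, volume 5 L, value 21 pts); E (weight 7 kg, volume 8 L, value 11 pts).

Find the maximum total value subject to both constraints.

47 pts

Feasible sets respecting both limits:
- A: weight 2, volume 11, value 47
- C: weight 4, volume 9, value 26
- D: weight 11, volume 5, value 21
Best: 47 pts.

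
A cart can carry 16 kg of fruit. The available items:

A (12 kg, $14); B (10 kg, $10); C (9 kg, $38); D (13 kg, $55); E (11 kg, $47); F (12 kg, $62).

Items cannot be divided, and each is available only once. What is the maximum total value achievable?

Check high-value combinations within 16 kg:
- F: weight 12, value 62
- D: weight 13, value 55
- E: weight 11, value 47
- C: weight 9, value 38
- A: weight 12, value 14
Best: $62.

$62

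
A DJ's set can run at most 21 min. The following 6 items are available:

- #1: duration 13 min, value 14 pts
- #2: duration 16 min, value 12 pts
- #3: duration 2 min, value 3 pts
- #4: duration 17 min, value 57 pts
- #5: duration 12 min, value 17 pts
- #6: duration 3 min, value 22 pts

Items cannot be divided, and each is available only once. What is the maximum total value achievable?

79 pts

Check high-value combinations within 21 min:
- #4+#6: duration 17+3=20, value 57+22=79
- #3+#4: duration 2+17=19, value 3+57=60
- #4: duration 17, value 57
Best: 79 pts.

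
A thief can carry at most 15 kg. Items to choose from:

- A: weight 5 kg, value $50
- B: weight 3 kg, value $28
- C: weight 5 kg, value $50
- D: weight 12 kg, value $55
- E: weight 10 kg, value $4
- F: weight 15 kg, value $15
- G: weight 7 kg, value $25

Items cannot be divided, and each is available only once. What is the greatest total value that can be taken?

$128

Check high-value combinations within 15 kg:
- A+B+C: weight 5+3+5=13, value 50+28+50=128
- A+B+G: weight 5+3+7=15, value 50+28+25=103
- B+C+G: weight 3+5+7=15, value 28+50+25=103
- A+C: weight 5+5=10, value 50+50=100
- B+D: weight 3+12=15, value 28+55=83
Best: $128.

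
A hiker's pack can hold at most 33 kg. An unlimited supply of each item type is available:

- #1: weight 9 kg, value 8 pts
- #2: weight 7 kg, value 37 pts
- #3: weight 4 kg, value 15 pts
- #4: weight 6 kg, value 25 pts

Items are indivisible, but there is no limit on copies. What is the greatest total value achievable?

163 pts

Best value-per-unit is #2 at 37/7; filling with it alone gives 4×37 = 148.
Optimal mix: 4×#2 + 1×#3 → weight 32, value 163.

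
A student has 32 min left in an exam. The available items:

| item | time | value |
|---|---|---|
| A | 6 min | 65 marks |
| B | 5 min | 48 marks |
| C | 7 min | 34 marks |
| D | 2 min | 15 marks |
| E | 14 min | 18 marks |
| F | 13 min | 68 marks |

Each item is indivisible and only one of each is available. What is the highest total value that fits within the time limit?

Check high-value combinations within 32 min:
- A+B+C+F: time 6+5+7+13=31, value 65+48+34+68=215
- A+B+D+F: time 6+5+2+13=26, value 65+48+15+68=196
- A+C+D+F: time 6+7+2+13=28, value 65+34+15+68=182
Best: 215 marks.

215 marks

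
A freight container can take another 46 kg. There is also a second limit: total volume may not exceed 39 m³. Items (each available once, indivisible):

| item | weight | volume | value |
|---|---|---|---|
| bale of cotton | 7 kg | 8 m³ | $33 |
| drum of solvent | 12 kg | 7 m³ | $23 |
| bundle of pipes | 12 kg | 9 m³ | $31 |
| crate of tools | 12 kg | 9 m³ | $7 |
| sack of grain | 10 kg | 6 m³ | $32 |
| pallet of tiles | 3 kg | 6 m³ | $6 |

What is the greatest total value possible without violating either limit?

Feasible sets respecting both limits:
- bale of cotton+drum of solvent+bundle of pipes+sack of grain+pallet of tiles: weight 44, volume 36, value 125
- bale of cotton+drum of solvent+bundle of pipes+sack of grain: weight 41, volume 30, value 119
- bale of cotton+bundle of pipes+crate of tools+sack of grain+pallet of tiles: weight 44, volume 38, value 109
Best: $125.

$125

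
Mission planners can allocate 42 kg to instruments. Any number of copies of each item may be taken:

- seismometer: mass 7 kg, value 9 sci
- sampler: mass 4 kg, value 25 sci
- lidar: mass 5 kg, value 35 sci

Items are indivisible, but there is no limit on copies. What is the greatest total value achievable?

Best value-per-unit is lidar at 35/5; filling with it alone gives 8×35 = 280.
Optimal mix: 3×sampler + 6×lidar → mass 42, value 285.

285 sci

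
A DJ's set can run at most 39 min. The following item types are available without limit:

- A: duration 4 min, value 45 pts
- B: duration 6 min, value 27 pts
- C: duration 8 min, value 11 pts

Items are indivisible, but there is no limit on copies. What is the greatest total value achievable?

Best value-per-unit is A at 45/4, and filling with it alone uses duration 9×4=36. No mix of the others beats 9×45 = 405.

405 pts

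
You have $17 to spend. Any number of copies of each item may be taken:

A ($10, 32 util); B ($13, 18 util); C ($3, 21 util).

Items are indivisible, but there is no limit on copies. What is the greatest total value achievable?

Best value-per-unit is C at 21/3, and filling with it alone uses cost 5×3=15. No mix of the others beats 5×21 = 105.

105 util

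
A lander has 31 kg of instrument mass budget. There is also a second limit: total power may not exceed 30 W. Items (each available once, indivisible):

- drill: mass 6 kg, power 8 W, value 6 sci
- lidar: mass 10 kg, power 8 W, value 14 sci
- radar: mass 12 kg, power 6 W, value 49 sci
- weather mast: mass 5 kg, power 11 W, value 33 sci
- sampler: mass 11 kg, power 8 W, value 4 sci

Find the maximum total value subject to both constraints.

96 sci

Feasible sets respecting both limits:
- lidar+radar+weather mast: mass 27, power 25, value 96
- drill+radar+weather mast: mass 23, power 25, value 88
- radar+weather mast+sampler: mass 28, power 25, value 86
Best: 96 sci.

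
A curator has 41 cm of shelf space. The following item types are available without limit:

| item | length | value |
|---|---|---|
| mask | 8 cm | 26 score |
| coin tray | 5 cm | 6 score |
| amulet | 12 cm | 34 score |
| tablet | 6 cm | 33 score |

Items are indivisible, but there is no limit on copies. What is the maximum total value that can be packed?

204 score

Best value-per-unit is tablet at 33/6; filling with it alone gives 6×33 = 198.
Optimal mix: 1×coin tray + 6×tablet → length 41, value 204.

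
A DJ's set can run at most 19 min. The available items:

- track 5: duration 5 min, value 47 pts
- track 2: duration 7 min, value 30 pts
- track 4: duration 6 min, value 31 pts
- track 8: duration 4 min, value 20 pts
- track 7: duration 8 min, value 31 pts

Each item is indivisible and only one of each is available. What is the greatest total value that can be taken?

Check high-value combinations within 19 min:
- track 5+track 4+track 7: duration 5+6+8=19, value 47+31+31=109
- track 5+track 2+track 4: duration 5+7+6=18, value 47+30+31=108
- track 5+track 4+track 8: duration 5+6+4=15, value 47+31+20=98
- track 5+track 8+track 7: duration 5+4+8=17, value 47+20+31=98
Best: 109 pts.

109 pts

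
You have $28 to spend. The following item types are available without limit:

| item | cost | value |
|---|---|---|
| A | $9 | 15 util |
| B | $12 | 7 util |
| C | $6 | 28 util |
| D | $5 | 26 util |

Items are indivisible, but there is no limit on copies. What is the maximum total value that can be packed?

Best value-per-unit is D at 26/5; filling with it alone gives 5×26 = 130.
Optimal mix: 3×C + 2×D → cost 28, value 136.

136 util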